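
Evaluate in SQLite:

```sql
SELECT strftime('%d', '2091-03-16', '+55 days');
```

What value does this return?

First apply '+55 days': 2091-03-16 → 2091-05-10.
`%d` extracts the 2-digit day of month: 10.

10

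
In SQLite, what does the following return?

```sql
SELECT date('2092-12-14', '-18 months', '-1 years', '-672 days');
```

Adding -18 months to 2092-12-14 gives 2091-06-14.
Adding -1 year to 2091-06-14 gives 2090-06-14.
Applying '-672 days' to 2090-06-14: counting 672 days back gives 2088-08-11.

2088-08-11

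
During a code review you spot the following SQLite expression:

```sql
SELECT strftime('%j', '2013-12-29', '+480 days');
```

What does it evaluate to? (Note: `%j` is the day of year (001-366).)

First apply '+480 days': 2013-12-29 → 2015-04-23.
Day-of-year for 2015-04-23: days since 2015-01-01 inclusive = 113, zero-padded to 113.

113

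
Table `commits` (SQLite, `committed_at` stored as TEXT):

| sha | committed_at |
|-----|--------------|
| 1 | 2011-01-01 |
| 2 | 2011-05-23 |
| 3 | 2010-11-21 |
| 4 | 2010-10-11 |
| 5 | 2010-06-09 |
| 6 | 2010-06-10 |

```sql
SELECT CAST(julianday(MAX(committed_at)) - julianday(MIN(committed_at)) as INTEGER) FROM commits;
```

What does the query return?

348

MIN = 2010-06-09, MAX = 2011-05-23.
21 days remain in June 2010 after the 9th (30 − 9).
Full months from July 2010 through April 2011 contribute their day counts.
Then 23 days into May 2011.
Total: 21 + 31 + 31 + 30 + 31 + 30 + 31 + 31 + 28 + 31 + 30 + 23 = 348.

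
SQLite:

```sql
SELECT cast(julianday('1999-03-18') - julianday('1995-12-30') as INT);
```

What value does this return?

1174

1 day remains in December 1995 after the 30th (31 − 30).
Full months from January 1996 through February 1999 contribute their day counts.
Then 18 days into March 1999.
Total: 1 + 31 + 29 + 31 + 30 + 31 + 30 + 31 + 31 + 30 + 31 + 30 + 31 + 31 + 28 + 31 + 30 + 31 + 30 + 31 + 31 + 30 + 31 + 30 + 31 + 31 + 28 + 31 + 30 + 31 + 30 + 31 + 31 + 30 + 31 + 30 + 31 + 31 + 28 + 18 = 1174.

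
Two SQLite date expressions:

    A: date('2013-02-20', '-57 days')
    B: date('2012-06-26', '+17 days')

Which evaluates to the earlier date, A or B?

B

A = 2012-12-25.
B = 2012-07-13.
B is earlier.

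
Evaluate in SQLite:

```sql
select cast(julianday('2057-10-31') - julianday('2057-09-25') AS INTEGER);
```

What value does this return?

36

5 days remain in September 2057 after the 25th (30 − 25).
Then 31 days into October 2057.
Total: 5 + 31 = 36.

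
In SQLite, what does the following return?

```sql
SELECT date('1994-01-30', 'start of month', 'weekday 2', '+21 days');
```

1994-01-25

`start of month` rewinds 1994-01-30 to 1994-01-01.
`weekday 2` advances to the next Tuesday; 1994-01-01 is a Saturday, so it moves forward to 1994-01-04.
Advancing 21 more days within January lands on 1994-01-25.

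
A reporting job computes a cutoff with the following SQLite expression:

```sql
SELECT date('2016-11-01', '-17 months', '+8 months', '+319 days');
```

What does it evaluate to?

2016-12-16

Adding -17 months to 2016-11-01 gives 2015-06-01.
Adding +8 months to 2015-06-01 gives 2016-02-01.
Applying '+319 days' to 2016-02-01: counting 319 days forward gives 2016-12-16.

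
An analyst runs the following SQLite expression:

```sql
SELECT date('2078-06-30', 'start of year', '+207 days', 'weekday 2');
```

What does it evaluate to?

`start of year` rewinds 2078-06-30 to 2078-01-01.
Applying '+207 days' to 2078-01-01: counting 207 days forward gives 2078-07-27.
`weekday 2` advances to the next Tuesday; 2078-07-27 is a Wednesday, so it moves forward to 2078-08-02.

2078-08-02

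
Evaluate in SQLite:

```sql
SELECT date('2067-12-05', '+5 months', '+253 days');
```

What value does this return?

2069-01-13

Adding +5 months to 2067-12-05 gives 2068-05-05.
Applying '+253 days' to 2068-05-05: counting 253 days forward gives 2069-01-13.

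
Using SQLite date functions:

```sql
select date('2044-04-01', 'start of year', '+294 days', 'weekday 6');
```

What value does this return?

2044-10-22

`start of year` rewinds 2044-04-01 to 2044-01-01.
Applying '+294 days' to 2044-01-01: counting 294 days forward gives 2044-10-21.
`weekday 6` advances to the next Saturday; 2044-10-21 is a Friday, so it moves forward to 2044-10-22.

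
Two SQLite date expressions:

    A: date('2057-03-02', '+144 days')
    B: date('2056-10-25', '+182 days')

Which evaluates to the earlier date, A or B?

A = 2057-07-24.
B = 2057-04-25.
B is earlier.

B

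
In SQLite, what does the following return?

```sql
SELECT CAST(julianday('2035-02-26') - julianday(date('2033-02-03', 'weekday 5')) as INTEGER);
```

`weekday 5` advances to the next Friday; 2033-02-03 is a Thursday, so it moves forward to 2033-02-04.
24 days remain in February 2033 after the 4th (28 − 4).
Full months from March 2033 through January 2035 contribute their day counts.
Then 26 days into February 2035.
Total: 24 + 31 + 30 + 31 + 30 + 31 + 31 + 30 + 31 + 30 + 31 + 31 + 28 + 31 + 30 + 31 + 30 + 31 + 31 + 30 + 31 + 30 + 31 + 31 + 26 = 752.

752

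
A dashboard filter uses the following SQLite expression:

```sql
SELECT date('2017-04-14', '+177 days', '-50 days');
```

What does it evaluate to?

2017-08-19

Applying '+177 days' to 2017-04-14: counting 177 days forward gives 2017-10-08.
Applying '-50 days' to 2017-10-08: counting 50 days back gives 2017-08-19.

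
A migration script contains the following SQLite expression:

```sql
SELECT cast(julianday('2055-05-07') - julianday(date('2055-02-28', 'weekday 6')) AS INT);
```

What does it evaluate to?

`weekday 6` advances to the next Saturday; 2055-02-28 is a Sunday, so it moves forward to 2055-03-06.
25 days remain in March 2055 after the 6th (31 − 6).
April 2055: 30 days.
Then 7 days into May 2055.
Total: 25 + 30 + 7 = 62.

62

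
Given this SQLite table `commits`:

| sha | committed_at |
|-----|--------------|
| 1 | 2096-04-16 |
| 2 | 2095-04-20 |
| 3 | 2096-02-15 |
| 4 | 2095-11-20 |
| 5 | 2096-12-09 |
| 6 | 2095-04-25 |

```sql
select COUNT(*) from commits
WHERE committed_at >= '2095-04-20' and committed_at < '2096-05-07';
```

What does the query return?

Rows in [2095-04-20, 2096-05-07): 2096-04-16, 2095-04-20, 2096-02-15, 2095-11-20, 2095-04-25 → 5 rows.

5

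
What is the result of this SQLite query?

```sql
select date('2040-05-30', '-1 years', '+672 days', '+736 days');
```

2043-04-07

Adding -1 year to 2040-05-30 gives 2039-05-30.
Applying '+672 days' to 2039-05-30: counting 672 days forward gives 2041-04-01.
Applying '+736 days' to 2041-04-01: counting 736 days forward gives 2043-04-07.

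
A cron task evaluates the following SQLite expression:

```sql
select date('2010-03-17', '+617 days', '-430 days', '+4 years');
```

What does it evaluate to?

Applying '+617 days' to 2010-03-17: counting 617 days forward gives 2011-11-24.
Applying '-430 days' to 2011-11-24: counting 430 days back gives 2010-09-20.
Adding +4 years to 2010-09-20 gives 2014-09-20.

2014-09-20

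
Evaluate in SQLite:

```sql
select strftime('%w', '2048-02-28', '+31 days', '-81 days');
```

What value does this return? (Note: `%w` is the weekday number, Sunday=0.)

First apply '+31 days', '-81 days': 2048-02-28 → 2048-01-09.
2048-01-09 is a Thursday; with Sunday=0 that is 4.

4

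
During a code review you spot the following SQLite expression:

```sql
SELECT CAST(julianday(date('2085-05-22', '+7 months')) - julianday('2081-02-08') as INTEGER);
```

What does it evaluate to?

Adding +7 months to 2085-05-22 gives 2085-12-22.
20 days remain in February 2081 after the 8th (28 − 8).
Full months from March 2081 through November 2085 contribute their day counts.
Then 22 days into December 2085.
Total: 20 + 31 + 30 + 31 + 30 + 31 + 31 + 30 + 31 + 30 + 31 + 31 + 28 + 31 + 30 + 31 + 30 + 31 + 31 + 30 + 31 + 30 + 31 + 31 + 28 + 31 + 30 + 31 + 30 + 31 + 31 + 30 + 31 + 30 + 31 + 31 + 29 + 31 + 30 + 31 + 30 + 31 + 31 + 30 + 31 + 30 + 31 + 31 + 28 + 31 + 30 + 31 + 30 + 31 + 31 + 30 + 31 + 30 + 22 = 1778.

1778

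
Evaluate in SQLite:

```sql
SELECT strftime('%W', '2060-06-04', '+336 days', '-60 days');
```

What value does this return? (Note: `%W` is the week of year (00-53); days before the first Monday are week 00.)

10

First apply '+336 days', '-60 days': 2060-06-04 → 2061-03-07.
2061-03-07 is a Monday. SQLite's %W counts Mondays since the year started; the result is 10.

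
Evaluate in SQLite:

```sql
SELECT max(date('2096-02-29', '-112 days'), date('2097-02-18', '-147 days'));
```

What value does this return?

date('2096-02-29', '-112 days') → 2095-11-09.
date('2097-02-18', '-147 days') → 2096-09-24.
Later of the two is 2096-09-24.

2096-09-24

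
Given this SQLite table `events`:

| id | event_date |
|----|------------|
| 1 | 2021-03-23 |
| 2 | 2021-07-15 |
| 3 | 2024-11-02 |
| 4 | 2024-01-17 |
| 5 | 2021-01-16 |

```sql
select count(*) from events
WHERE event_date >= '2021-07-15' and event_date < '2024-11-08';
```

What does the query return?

Rows in [2021-07-15, 2024-11-08): 2021-07-15, 2024-11-02, 2024-01-17 → 3 rows.

3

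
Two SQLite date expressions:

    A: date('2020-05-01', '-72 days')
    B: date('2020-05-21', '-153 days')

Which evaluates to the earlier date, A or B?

B

A = 2020-02-19.
B = 2019-12-20.
B is earlier.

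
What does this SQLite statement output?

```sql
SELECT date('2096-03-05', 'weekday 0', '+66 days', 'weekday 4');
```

2096-05-17

`weekday 0` advances to the next Sunday; 2096-03-05 is a Monday, so it moves forward to 2096-03-11.
Applying '+66 days' to 2096-03-11: counting 66 days forward gives 2096-05-16.
`weekday 4` advances to the next Thursday; 2096-05-16 is a Wednesday, so it moves forward to 2096-05-17.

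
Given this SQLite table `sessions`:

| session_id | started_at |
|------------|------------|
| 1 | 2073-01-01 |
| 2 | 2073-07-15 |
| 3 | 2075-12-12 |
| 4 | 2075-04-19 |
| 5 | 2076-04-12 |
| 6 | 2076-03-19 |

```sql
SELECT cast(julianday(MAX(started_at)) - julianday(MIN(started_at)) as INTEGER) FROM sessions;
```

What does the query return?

1197

MIN = 2073-01-01, MAX = 2076-04-12.
30 days remain in January 2073 after the 1st (31 − 1).
Full months from February 2073 through March 2076 contribute their day counts.
Then 12 days into April 2076.
Total: 30 + 28 + 31 + 30 + 31 + 30 + 31 + 31 + 30 + 31 + 30 + 31 + 31 + 28 + 31 + 30 + 31 + 30 + 31 + 31 + 30 + 31 + 30 + 31 + 31 + 28 + 31 + 30 + 31 + 30 + 31 + 31 + 30 + 31 + 30 + 31 + 31 + 29 + 31 + 12 = 1197.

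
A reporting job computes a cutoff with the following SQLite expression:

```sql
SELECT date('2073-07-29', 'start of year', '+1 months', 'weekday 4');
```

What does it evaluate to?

2073-02-02

`start of year` rewinds 2073-07-29 to 2073-01-01.
Adding +1 month to 2073-01-01 gives 2073-02-01.
`weekday 4` advances to the next Thursday; 2073-02-01 is a Wednesday, so it moves forward to 2073-02-02.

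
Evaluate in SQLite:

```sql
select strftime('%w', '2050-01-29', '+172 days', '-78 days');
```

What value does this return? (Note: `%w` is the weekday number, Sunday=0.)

2

First apply '+172 days', '-78 days': 2050-01-29 → 2050-05-03.
2050-05-03 is a Tuesday; with Sunday=0 that is 2.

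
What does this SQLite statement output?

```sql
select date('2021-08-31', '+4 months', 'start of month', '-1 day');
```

2021-11-30

Adding +4 months to 2021-08-31 gives 2021-12-31.
`start of month` rewinds 2021-12-31 to 2021-12-01.
Going back 1 day from 2021-12-01 reaches 2021-11-30 (last day of November, 30 days).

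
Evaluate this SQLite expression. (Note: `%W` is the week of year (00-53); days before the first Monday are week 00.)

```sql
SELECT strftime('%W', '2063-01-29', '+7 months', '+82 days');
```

47

First apply '+7 months', '+82 days': 2063-01-29 → 2063-11-19.
2063-11-19 is a Monday. SQLite's %W counts Mondays since the year started; the result is 47.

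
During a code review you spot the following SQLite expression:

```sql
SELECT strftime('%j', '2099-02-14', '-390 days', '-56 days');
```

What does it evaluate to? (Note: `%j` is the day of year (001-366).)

First apply '-390 days', '-56 days': 2099-02-14 → 2097-11-25.
Day-of-year for 2097-11-25: days since 2097-01-01 inclusive = 329, zero-padded to 329.

329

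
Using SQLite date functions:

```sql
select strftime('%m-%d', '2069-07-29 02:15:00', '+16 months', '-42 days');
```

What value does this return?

First apply '+16 months', '-42 days': 2069-07-29 02:15:00 → 2070-10-18 02:15:00.
`%m-%d` extracts the month-day: 10-18.

10-18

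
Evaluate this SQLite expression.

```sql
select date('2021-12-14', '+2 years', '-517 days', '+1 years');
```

2023-07-15

Adding +2 years to 2021-12-14 gives 2023-12-14.
Applying '-517 days' to 2023-12-14: counting 517 days back gives 2022-07-15.
Adding +1 year to 2022-07-15 gives 2023-07-15.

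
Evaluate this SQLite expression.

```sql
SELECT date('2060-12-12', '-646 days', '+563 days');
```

2060-09-20

Applying '-646 days' to 2060-12-12: counting 646 days back gives 2059-03-07.
Applying '+563 days' to 2059-03-07: counting 563 days forward gives 2060-09-20.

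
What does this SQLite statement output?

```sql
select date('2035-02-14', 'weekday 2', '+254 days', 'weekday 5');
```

`weekday 2` advances to the next Tuesday; 2035-02-14 is a Wednesday, so it moves forward to 2035-02-20.
Applying '+254 days' to 2035-02-20: counting 254 days forward gives 2035-11-01.
`weekday 5` advances to the next Friday; 2035-11-01 is a Thursday, so it moves forward to 2035-11-02.

2035-11-02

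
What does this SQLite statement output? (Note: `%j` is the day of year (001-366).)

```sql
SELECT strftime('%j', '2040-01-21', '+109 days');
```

130

First apply '+109 days': 2040-01-21 → 2040-05-09.
Day-of-year for 2040-05-09: days since 2040-01-01 inclusive = 130, zero-padded to 130.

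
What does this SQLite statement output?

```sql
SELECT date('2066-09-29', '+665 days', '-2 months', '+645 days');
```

2070-03-01

Applying '+665 days' to 2066-09-29: counting 665 days forward gives 2068-07-25.
Adding -2 months to 2068-07-25 gives 2068-05-25.
Applying '+645 days' to 2068-05-25: counting 645 days forward gives 2070-03-01.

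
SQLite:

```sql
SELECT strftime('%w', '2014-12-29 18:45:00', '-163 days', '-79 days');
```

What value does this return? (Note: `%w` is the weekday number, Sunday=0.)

4

First apply '-163 days', '-79 days': 2014-12-29 18:45:00 → 2014-05-01 18:45:00.
2014-05-01 is a Thursday; with Sunday=0 that is 4.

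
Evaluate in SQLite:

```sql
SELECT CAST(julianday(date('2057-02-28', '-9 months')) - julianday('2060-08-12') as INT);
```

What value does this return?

-1537

Adding -9 months to 2057-02-28 gives 2056-05-28.
3 days remain in May 2056 after the 28th (31 − 28).
Full months from June 2056 through July 2060 contribute their day counts.
Then 12 days into August 2060.
Total: 3 + 30 + 31 + 31 + 30 + 31 + 30 + 31 + 31 + 28 + 31 + 30 + 31 + 30 + 31 + 31 + 30 + 31 + 30 + 31 + 31 + 28 + 31 + 30 + 31 + 30 + 31 + 31 + 30 + 31 + 30 + 31 + 31 + 28 + 31 + 30 + 31 + 30 + 31 + 31 + 30 + 31 + 30 + 31 + 31 + 29 + 31 + 30 + 31 + 30 + 31 + 12 = 1537.
The subtraction is earlier − later, so the result is −1537 → -1537.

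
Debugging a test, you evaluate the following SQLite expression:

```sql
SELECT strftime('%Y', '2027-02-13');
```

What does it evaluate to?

2027

`%Y` extracts the 4-digit year: 2027.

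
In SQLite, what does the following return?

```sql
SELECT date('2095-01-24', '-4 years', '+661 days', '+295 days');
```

2093-09-06

Adding -4 years to 2095-01-24 gives 2091-01-24.
Applying '+661 days' to 2091-01-24: counting 661 days forward gives 2092-11-15.
Applying '+295 days' to 2092-11-15: counting 295 days forward gives 2093-09-06.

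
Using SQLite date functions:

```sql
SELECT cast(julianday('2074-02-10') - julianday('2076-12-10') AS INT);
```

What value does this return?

18 days remain in February 2074 after the 10th (28 − 10).
Full months from March 2074 through November 2076 contribute their day counts.
Then 10 days into December 2076.
Total: 18 + 31 + 30 + 31 + 30 + 31 + 31 + 30 + 31 + 30 + 31 + 31 + 28 + 31 + 30 + 31 + 30 + 31 + 31 + 30 + 31 + 30 + 31 + 31 + 29 + 31 + 30 + 31 + 30 + 31 + 31 + 30 + 31 + 30 + 10 = 1034.
The subtraction is earlier − later, so the result is −1034 → -1034.

-1034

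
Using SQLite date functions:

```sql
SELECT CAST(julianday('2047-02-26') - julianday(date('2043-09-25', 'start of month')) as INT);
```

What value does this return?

1274

`start of month` rewinds 2043-09-25 to 2043-09-01.
29 days remain in September 2043 after the 1st (30 − 1).
Full months from October 2043 through January 2047 contribute their day counts.
Then 26 days into February 2047.
Total: 29 + 31 + 30 + 31 + 31 + 29 + 31 + 30 + 31 + 30 + 31 + 31 + 30 + 31 + 30 + 31 + 31 + 28 + 31 + 30 + 31 + 30 + 31 + 31 + 30 + 31 + 30 + 31 + 31 + 28 + 31 + 30 + 31 + 30 + 31 + 31 + 30 + 31 + 30 + 31 + 31 + 26 = 1274.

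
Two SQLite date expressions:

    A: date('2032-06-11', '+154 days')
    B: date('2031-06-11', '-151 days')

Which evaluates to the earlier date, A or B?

A = 2032-11-12.
B = 2031-01-11.
B is earlier.

B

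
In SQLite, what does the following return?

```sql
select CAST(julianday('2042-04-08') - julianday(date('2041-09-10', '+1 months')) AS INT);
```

Adding +1 month to 2041-09-10 gives 2041-10-10.
21 days remain in October 2041 after the 10th (31 − 10).
November 2041: 30 days.
December 2041: 31 days.
January 2042: 31 days.
February 2042: 28 days.
March 2042: 31 days.
Then 8 days into April 2042.
Total: 21 + 30 + 31 + 31 + 28 + 31 + 8 = 180.

180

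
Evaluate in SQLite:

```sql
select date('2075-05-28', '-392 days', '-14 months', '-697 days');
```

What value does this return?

Applying '-392 days' to 2075-05-28: counting 392 days back gives 2074-05-01.
Adding -14 months to 2074-05-01 gives 2073-03-01.
Applying '-697 days' to 2073-03-01: counting 697 days back gives 2071-04-04.

2071-04-04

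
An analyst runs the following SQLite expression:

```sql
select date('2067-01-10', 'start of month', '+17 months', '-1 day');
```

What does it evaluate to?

`start of month` rewinds 2067-01-10 to 2067-01-01.
Adding +17 months to 2067-01-01 gives 2068-06-01.
Going back 1 day from 2068-06-01 reaches 2068-05-31 (last day of May, 31 days).

2068-05-31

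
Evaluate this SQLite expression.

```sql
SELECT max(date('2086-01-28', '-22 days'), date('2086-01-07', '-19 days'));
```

2086-01-06

date('2086-01-28', '-22 days') → 2086-01-06.
date('2086-01-07', '-19 days') → 2085-12-19.
Later of the two is 2086-01-06.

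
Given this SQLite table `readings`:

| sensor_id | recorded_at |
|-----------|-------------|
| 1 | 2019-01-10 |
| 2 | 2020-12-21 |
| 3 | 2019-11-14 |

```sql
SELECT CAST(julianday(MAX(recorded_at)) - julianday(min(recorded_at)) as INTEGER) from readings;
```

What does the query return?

MIN = 2019-01-10, MAX = 2020-12-21.
21 days remain in January 2019 after the 10th (31 − 10).
Full months from February 2019 through November 2020 contribute their day counts.
Then 21 days into December 2020.
Total: 21 + 28 + 31 + 30 + 31 + 30 + 31 + 31 + 30 + 31 + 30 + 31 + 31 + 29 + 31 + 30 + 31 + 30 + 31 + 31 + 30 + 31 + 30 + 21 = 711.

711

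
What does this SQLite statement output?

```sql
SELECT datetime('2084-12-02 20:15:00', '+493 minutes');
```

493 minutes = 8h 13m; +493 minutes from 2084-12-02 20:15:00 is 2084-12-03 04:28:00 (crosses midnight).

2084-12-03 04:28:00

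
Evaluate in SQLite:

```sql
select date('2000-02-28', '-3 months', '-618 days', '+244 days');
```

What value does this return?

1998-11-19

Adding -3 months to 2000-02-28 gives 1999-11-28.
Applying '-618 days' to 1999-11-28: counting 618 days back gives 1998-03-20.
Applying '+244 days' to 1998-03-20: counting 244 days forward gives 1998-11-19.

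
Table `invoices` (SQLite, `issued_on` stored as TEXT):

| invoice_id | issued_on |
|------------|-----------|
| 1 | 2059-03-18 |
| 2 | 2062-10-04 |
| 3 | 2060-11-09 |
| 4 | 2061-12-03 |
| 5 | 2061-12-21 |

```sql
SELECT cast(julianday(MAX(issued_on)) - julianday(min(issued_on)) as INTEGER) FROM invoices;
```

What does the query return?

MIN = 2059-03-18, MAX = 2062-10-04.
13 days remain in March 2059 after the 18th (31 − 18).
Full months from April 2059 through September 2062 contribute their day counts.
Then 4 days into October 2062.
Total: 13 + 30 + 31 + 30 + 31 + 31 + 30 + 31 + 30 + 31 + 31 + 29 + 31 + 30 + 31 + 30 + 31 + 31 + 30 + 31 + 30 + 31 + 31 + 28 + 31 + 30 + 31 + 30 + 31 + 31 + 30 + 31 + 30 + 31 + 31 + 28 + 31 + 30 + 31 + 30 + 31 + 31 + 30 + 4 = 1296.

1296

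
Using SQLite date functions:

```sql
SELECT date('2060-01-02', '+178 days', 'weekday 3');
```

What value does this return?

2060-06-30

Applying '+178 days' to 2060-01-02: counting 178 days forward gives 2060-06-28.
`weekday 3` advances to the next Wednesday; 2060-06-28 is a Monday, so it moves forward to 2060-06-30.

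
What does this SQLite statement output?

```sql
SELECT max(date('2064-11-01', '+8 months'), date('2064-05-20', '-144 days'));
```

2065-07-01

date('2064-11-01', '+8 months') → 2065-07-01.
date('2064-05-20', '-144 days') → 2063-12-28.
Later of the two is 2065-07-01.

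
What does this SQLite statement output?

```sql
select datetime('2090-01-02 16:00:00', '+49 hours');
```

2090-01-04 17:00:00

+49 hours from 2090-01-02 16:00:00 is 2090-01-04 17:00:00 (crosses midnight).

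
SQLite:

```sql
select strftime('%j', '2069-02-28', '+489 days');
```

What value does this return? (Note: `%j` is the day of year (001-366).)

First apply '+489 days': 2069-02-28 → 2070-07-02.
Day-of-year for 2070-07-02: days since 2070-01-01 inclusive = 183, zero-padded to 183.

183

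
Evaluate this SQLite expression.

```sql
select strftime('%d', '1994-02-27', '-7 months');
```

First apply '-7 months': 1994-02-27 → 1993-07-27.
`%d` extracts the 2-digit day of month: 27.

27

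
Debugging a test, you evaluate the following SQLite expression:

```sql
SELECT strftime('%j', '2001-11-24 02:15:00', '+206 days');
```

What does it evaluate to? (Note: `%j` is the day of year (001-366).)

169

First apply '+206 days': 2001-11-24 02:15:00 → 2002-06-18 02:15:00.
Day-of-year for 2002-06-18: days since 2002-01-01 inclusive = 169, zero-padded to 169.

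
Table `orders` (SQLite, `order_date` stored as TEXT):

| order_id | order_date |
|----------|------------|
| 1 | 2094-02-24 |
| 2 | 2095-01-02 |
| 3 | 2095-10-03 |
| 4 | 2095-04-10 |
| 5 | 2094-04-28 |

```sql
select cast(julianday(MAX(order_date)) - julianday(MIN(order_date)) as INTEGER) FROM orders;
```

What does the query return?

586

MIN = 2094-02-24, MAX = 2095-10-03.
4 days remain in February 2094 after the 24th (28 − 24).
Full months from March 2094 through September 2095 contribute their day counts.
Then 3 days into October 2095.
Total: 4 + 31 + 30 + 31 + 30 + 31 + 31 + 30 + 31 + 30 + 31 + 31 + 28 + 31 + 30 + 31 + 30 + 31 + 31 + 30 + 3 = 586.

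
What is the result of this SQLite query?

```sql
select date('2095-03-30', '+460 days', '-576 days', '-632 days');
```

Applying '+460 days' to 2095-03-30: counting 460 days forward gives 2096-07-02.
Applying '-576 days' to 2096-07-02: counting 576 days back gives 2094-12-04.
Applying '-632 days' to 2094-12-04: counting 632 days back gives 2093-03-12.

2093-03-12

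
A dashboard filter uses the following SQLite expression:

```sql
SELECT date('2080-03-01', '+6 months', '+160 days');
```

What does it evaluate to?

2081-02-08

Adding +6 months to 2080-03-01 gives 2080-09-01.
Applying '+160 days' to 2080-09-01: counting 160 days forward gives 2081-02-08.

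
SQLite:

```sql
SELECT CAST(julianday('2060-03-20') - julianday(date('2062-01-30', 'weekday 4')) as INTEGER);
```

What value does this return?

`weekday 4` advances to the next Thursday; 2062-01-30 is a Monday, so it moves forward to 2062-02-02.
11 days remain in March 2060 after the 20th (31 − 20).
Full months from April 2060 through January 2062 contribute their day counts.
Then 2 days into February 2062.
Total: 11 + 30 + 31 + 30 + 31 + 31 + 30 + 31 + 30 + 31 + 31 + 28 + 31 + 30 + 31 + 30 + 31 + 31 + 30 + 31 + 30 + 31 + 31 + 2 = 684.
The subtraction is earlier − later, so the result is −684 → -684.

-684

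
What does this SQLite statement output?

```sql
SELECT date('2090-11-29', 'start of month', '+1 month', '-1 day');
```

`start of month` rewinds 2090-11-29 to 2090-11-01.
Adding +1 month to 2090-11-01 gives 2090-12-01.
Going back 1 day from 2090-12-01 reaches 2090-11-30 (last day of November, 30 days).

2090-11-30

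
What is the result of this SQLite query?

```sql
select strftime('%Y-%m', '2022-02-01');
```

2022-02

`%Y-%m` extracts the year-month: 2022-02.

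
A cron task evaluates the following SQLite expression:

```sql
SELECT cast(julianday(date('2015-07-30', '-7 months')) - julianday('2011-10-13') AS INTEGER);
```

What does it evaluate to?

Adding -7 months to 2015-07-30 gives 2014-12-30.
18 days remain in October 2011 after the 13th (31 − 13).
Full months from November 2011 through November 2014 contribute their day counts.
Then 30 days into December 2014.
Total: 18 + 30 + 31 + 31 + 29 + 31 + 30 + 31 + 30 + 31 + 31 + 30 + 31 + 30 + 31 + 31 + 28 + 31 + 30 + 31 + 30 + 31 + 31 + 30 + 31 + 30 + 31 + 31 + 28 + 31 + 30 + 31 + 30 + 31 + 31 + 30 + 31 + 30 + 30 = 1174.

1174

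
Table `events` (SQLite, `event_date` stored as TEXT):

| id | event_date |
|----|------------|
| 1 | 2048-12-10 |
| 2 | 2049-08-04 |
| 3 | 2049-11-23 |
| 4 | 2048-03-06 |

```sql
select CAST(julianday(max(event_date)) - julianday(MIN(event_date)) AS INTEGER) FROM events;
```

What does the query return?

MIN = 2048-03-06, MAX = 2049-11-23.
25 days remain in March 2048 after the 6th (31 − 6).
Full months from April 2048 through October 2049 contribute their day counts.
Then 23 days into November 2049.
Total: 25 + 30 + 31 + 30 + 31 + 31 + 30 + 31 + 30 + 31 + 31 + 28 + 31 + 30 + 31 + 30 + 31 + 31 + 30 + 31 + 23 = 627.

627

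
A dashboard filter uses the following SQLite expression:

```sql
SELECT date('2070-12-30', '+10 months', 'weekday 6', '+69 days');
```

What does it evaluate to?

Adding +10 months to 2070-12-30 gives 2071-10-30.
`weekday 6` advances to the next Saturday; 2071-10-30 is a Friday, so it moves forward to 2071-10-31.
Applying '+69 days' to 2071-10-31: counting 69 days forward gives 2072-01-08.

2072-01-08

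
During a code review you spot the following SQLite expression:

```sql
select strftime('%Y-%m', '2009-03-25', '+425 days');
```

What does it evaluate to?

2010-05

First apply '+425 days': 2009-03-25 → 2010-05-24.
`%Y-%m` extracts the year-month: 2010-05.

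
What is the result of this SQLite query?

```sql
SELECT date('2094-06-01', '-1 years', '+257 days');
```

2094-02-13

Adding -1 year to 2094-06-01 gives 2093-06-01.
Applying '+257 days' to 2093-06-01: counting 257 days forward gives 2094-02-13.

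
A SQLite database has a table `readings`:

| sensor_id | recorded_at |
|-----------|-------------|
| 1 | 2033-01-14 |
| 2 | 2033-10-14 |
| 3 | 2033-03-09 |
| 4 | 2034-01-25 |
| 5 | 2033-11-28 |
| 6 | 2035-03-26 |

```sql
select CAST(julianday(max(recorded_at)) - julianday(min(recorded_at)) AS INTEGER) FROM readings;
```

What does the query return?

801

MIN = 2033-01-14, MAX = 2035-03-26.
17 days remain in January 2033 after the 14th (31 − 14).
Full months from February 2033 through February 2035 contribute their day counts.
Then 26 days into March 2035.
Total: 17 + 28 + 31 + 30 + 31 + 30 + 31 + 31 + 30 + 31 + 30 + 31 + 31 + 28 + 31 + 30 + 31 + 30 + 31 + 31 + 30 + 31 + 30 + 31 + 31 + 28 + 26 = 801.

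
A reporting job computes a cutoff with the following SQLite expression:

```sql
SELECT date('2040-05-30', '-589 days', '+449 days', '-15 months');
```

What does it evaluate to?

2038-10-11

Applying '-589 days' to 2040-05-30: counting 589 days back gives 2038-10-19.
Applying '+449 days' to 2038-10-19: counting 449 days forward gives 2040-01-11.
Adding -15 months to 2040-01-11 gives 2038-10-11.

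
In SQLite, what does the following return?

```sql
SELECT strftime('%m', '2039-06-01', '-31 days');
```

05

First apply '-31 days': 2039-06-01 → 2039-05-01.
`%m` extracts the 2-digit month (01-12): 05.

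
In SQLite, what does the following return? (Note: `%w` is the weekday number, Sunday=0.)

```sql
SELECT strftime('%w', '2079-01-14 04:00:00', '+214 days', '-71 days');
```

First apply '+214 days', '-71 days': 2079-01-14 04:00:00 → 2079-06-06 04:00:00.
2079-06-06 is a Tuesday; with Sunday=0 that is 2.

2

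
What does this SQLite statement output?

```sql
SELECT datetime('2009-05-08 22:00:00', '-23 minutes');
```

-23 minutes from 2009-05-08 22:00:00 is 2009-05-08 21:37:00.

2009-05-08 21:37:00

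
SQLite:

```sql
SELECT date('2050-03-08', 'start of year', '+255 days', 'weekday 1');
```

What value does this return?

`start of year` rewinds 2050-03-08 to 2050-01-01.
Applying '+255 days' to 2050-01-01: counting 255 days forward gives 2050-09-13.
`weekday 1` advances to the next Monday; 2050-09-13 is a Tuesday, so it moves forward to 2050-09-19.

2050-09-19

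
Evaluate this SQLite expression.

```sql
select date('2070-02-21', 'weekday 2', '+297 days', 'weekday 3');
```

2070-12-24

`weekday 2` advances to the next Tuesday; 2070-02-21 is a Friday, so it moves forward to 2070-02-25.
Applying '+297 days' to 2070-02-25: counting 297 days forward gives 2070-12-19.
`weekday 3` advances to the next Wednesday; 2070-12-19 is a Friday, so it moves forward to 2070-12-24.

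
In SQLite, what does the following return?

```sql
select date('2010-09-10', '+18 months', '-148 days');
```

Adding +18 months to 2010-09-10 gives 2012-03-10.
Applying '-148 days' to 2012-03-10: counting 148 days back gives 2011-10-14.

2011-10-14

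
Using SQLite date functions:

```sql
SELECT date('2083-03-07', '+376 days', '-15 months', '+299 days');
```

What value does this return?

Applying '+376 days' to 2083-03-07: counting 376 days forward gives 2084-03-17.
Adding -15 months to 2084-03-17 gives 2082-12-17.
Applying '+299 days' to 2082-12-17: counting 299 days forward gives 2083-10-12.

2083-10-12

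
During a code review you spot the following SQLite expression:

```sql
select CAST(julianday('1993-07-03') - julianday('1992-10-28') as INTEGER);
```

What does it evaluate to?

248

3 days remain in October 1992 after the 28th (31 − 28).
Full months from November 1992 through June 1993 contribute their day counts.
Then 3 days into July 1993.
Total: 3 + 30 + 31 + 31 + 28 + 31 + 30 + 31 + 30 + 3 = 248.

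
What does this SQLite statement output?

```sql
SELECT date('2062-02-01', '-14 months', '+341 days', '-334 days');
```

2060-12-08

Adding -14 months to 2062-02-01 gives 2060-12-01.
Applying '+341 days' to 2060-12-01: counting 341 days forward gives 2061-11-07.
Applying '-334 days' to 2061-11-07: counting 334 days back gives 2060-12-08.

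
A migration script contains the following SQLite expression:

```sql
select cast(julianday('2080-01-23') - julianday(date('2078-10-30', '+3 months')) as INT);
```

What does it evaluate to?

358

Adding +3 months to 2078-10-30 gives 2079-01-30.
1 day remains in January 2079 after the 30th (31 − 30).
Full months from February 2079 through December 2079 contribute their day counts.
Then 23 days into January 2080.
Total: 1 + 28 + 31 + 30 + 31 + 30 + 31 + 31 + 30 + 31 + 30 + 31 + 23 = 358.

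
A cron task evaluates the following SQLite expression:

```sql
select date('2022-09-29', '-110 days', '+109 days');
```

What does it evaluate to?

Applying '-110 days' to 2022-09-29: counting 110 days back gives 2022-06-11.
Applying '+109 days' to 2022-06-11: counting 109 days forward gives 2022-09-28.

2022-09-28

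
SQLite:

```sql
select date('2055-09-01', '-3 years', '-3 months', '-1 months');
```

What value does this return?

2052-05-01

Adding -3 years to 2055-09-01 gives 2052-09-01.
Adding -3 months to 2052-09-01 gives 2052-06-01.
Adding -1 month to 2052-06-01 gives 2052-05-01.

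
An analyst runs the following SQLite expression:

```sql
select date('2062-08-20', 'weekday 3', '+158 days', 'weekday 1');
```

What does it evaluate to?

`weekday 3` advances to the next Wednesday; 2062-08-20 is a Sunday, so it moves forward to 2062-08-23.
Applying '+158 days' to 2062-08-23: counting 158 days forward gives 2063-01-28.
`weekday 1` advances to the next Monday; 2063-01-28 is a Sunday, so it moves forward to 2063-01-29.

2063-01-29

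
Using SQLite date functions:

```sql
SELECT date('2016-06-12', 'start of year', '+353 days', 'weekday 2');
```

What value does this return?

2016-12-20

`start of year` rewinds 2016-06-12 to 2016-01-01.
Applying '+353 days' to 2016-01-01: counting 353 days forward gives 2016-12-19.
`weekday 2` advances to the next Tuesday; 2016-12-19 is a Monday, so it moves forward to 2016-12-20.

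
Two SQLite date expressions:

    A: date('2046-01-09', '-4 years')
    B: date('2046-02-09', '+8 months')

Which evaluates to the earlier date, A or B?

A

A = 2042-01-09.
B = 2046-10-09.
A is earlier.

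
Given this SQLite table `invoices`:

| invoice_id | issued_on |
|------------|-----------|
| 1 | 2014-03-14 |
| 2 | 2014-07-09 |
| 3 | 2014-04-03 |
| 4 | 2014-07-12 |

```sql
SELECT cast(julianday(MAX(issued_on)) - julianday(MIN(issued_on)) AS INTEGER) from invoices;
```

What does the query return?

120

MIN = 2014-03-14, MAX = 2014-07-12.
17 days remain in March 2014 after the 14th (31 − 14).
April 2014: 30 days.
May 2014: 31 days.
June 2014: 30 days.
Then 12 days into July 2014.
Total: 17 + 30 + 31 + 30 + 12 = 120.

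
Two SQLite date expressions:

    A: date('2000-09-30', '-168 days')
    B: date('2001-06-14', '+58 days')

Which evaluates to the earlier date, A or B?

A

A = 2000-04-15.
B = 2001-08-11.
A is earlier.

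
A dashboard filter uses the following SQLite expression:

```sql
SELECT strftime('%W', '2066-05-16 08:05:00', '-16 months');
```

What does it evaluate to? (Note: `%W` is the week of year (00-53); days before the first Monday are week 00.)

02

First apply '-16 months': 2066-05-16 08:05:00 → 2065-01-16 08:05:00.
2065-01-16 is a Friday. SQLite's %W counts Mondays since the year started; the result is 02.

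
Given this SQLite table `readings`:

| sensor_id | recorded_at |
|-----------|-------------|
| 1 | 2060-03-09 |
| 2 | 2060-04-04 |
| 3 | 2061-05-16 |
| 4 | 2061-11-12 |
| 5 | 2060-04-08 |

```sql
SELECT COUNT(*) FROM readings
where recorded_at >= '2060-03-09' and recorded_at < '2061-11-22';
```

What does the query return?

Rows in [2060-03-09, 2061-11-22): 2060-03-09, 2060-04-04, 2061-05-16, 2061-11-12, 2060-04-08 → 5 rows.

5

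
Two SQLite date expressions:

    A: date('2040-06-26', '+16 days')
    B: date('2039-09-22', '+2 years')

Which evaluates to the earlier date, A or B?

A

A = 2040-07-12.
B = 2041-09-22.
A is earlier.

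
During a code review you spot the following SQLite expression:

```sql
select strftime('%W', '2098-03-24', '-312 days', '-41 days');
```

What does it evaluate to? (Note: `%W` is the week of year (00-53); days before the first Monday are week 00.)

13

First apply '-312 days', '-41 days': 2098-03-24 → 2097-04-05.
2097-04-05 is a Friday. SQLite's %W counts Mondays since the year started; the result is 13.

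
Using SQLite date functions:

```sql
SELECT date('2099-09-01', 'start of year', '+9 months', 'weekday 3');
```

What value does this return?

`start of year` rewinds 2099-09-01 to 2099-01-01.
Adding +9 months to 2099-01-01 gives 2099-10-01.
`weekday 3` advances to the next Wednesday; 2099-10-01 is a Thursday, so it moves forward to 2099-10-07.

2099-10-07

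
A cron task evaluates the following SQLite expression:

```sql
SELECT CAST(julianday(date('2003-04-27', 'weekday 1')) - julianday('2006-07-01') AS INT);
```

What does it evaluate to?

-1160

`weekday 1` advances to the next Monday; 2003-04-27 is a Sunday, so it moves forward to 2003-04-28.
2 days remain in April 2003 after the 28th (30 − 28).
Full months from May 2003 through June 2006 contribute their day counts.
Then 1 day into July 2006.
Total: 2 + 31 + 30 + 31 + 31 + 30 + 31 + 30 + 31 + 31 + 29 + 31 + 30 + 31 + 30 + 31 + 31 + 30 + 31 + 30 + 31 + 31 + 28 + 31 + 30 + 31 + 30 + 31 + 31 + 30 + 31 + 30 + 31 + 31 + 28 + 31 + 30 + 31 + 30 + 1 = 1160.
The subtraction is earlier − later, so the result is −1160 → -1160.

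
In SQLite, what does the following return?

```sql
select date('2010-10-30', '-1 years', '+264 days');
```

Adding -1 year to 2010-10-30 gives 2009-10-30.
Applying '+264 days' to 2009-10-30: counting 264 days forward gives 2010-07-21.

2010-07-21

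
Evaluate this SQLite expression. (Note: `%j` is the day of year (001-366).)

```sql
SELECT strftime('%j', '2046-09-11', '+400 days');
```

289

First apply '+400 days': 2046-09-11 → 2047-10-16.
Day-of-year for 2047-10-16: days since 2047-01-01 inclusive = 289, zero-padded to 289.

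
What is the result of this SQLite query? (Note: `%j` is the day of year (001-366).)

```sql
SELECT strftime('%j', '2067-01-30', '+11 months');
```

364

First apply '+11 months': 2067-01-30 → 2067-12-30.
Day-of-year for 2067-12-30: days since 2067-01-01 inclusive = 364, zero-padded to 364.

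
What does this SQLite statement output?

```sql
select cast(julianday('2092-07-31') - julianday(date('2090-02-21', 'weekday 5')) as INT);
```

`weekday 5` advances to the next Friday; 2090-02-21 is a Tuesday, so it moves forward to 2090-02-24.
4 days remain in February 2090 after the 24th (28 − 24).
Full months from March 2090 through June 2092 contribute their day counts.
Then 31 days into July 2092.
Total: 4 + 31 + 30 + 31 + 30 + 31 + 31 + 30 + 31 + 30 + 31 + 31 + 28 + 31 + 30 + 31 + 30 + 31 + 31 + 30 + 31 + 30 + 31 + 31 + 29 + 31 + 30 + 31 + 30 + 31 = 888.

888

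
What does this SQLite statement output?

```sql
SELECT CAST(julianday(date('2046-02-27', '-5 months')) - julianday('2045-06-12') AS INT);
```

Adding -5 months to 2046-02-27 gives 2045-09-27.
18 days remain in June 2045 after the 12th (30 − 12).
July 2045: 31 days.
August 2045: 31 days.
Then 27 days into September 2045.
Total: 18 + 31 + 31 + 27 = 107.

107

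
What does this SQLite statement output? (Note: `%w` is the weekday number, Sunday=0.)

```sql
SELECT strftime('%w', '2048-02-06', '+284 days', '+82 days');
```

First apply '+284 days', '+82 days': 2048-02-06 → 2049-02-06.
2049-02-06 is a Saturday; with Sunday=0 that is 6.

6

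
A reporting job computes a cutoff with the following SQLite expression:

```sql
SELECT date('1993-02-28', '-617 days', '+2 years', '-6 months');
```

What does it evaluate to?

1992-12-22

Applying '-617 days' to 1993-02-28: counting 617 days back gives 1991-06-22.
Adding +2 years to 1991-06-22 gives 1993-06-22.
Adding -6 months to 1993-06-22 gives 1992-12-22.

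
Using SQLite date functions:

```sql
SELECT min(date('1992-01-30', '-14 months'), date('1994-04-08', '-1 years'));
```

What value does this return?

date('1992-01-30', '-14 months') → 1990-11-30.
date('1994-04-08', '-1 years') → 1993-04-08.
Earlier of the two is 1990-11-30.

1990-11-30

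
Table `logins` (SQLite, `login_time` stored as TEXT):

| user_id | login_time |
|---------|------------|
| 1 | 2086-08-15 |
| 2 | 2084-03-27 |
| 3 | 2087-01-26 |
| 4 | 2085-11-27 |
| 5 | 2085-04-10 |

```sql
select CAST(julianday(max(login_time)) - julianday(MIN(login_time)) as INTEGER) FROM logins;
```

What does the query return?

1035

MIN = 2084-03-27, MAX = 2087-01-26.
4 days remain in March 2084 after the 27th (31 − 27).
Full months from April 2084 through December 2086 contribute their day counts.
Then 26 days into January 2087.
Total: 4 + 30 + 31 + 30 + 31 + 31 + 30 + 31 + 30 + 31 + 31 + 28 + 31 + 30 + 31 + 30 + 31 + 31 + 30 + 31 + 30 + 31 + 31 + 28 + 31 + 30 + 31 + 30 + 31 + 31 + 30 + 31 + 30 + 31 + 26 = 1035.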